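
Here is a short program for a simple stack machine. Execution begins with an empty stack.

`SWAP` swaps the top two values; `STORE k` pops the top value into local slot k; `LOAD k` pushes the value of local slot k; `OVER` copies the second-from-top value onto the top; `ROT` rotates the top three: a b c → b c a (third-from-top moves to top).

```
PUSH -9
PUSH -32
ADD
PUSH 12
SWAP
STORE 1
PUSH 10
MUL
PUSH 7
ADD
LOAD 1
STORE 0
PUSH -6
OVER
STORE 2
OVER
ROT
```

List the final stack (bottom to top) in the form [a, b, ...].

[-6, 127, 127]

PUSH -9  : [-9]
PUSH -32 : [-9, -32]
ADD      : [-41]
PUSH 12  : [-41, 12]
SWAP     : [12, -41]
STORE 1  : [12]
PUSH 10  : [12, 10]
MUL      : [120]
PUSH 7   : [120, 7]
ADD      : [127]
LOAD 1   : [127, -41]
STORE 0  : [127]
PUSH -6  : [127, -6]
OVER     : [127, -6, 127]
STORE 2  : [127, -6]
OVER     : [127, -6, 127]
ROT      : [-6, 127, 127]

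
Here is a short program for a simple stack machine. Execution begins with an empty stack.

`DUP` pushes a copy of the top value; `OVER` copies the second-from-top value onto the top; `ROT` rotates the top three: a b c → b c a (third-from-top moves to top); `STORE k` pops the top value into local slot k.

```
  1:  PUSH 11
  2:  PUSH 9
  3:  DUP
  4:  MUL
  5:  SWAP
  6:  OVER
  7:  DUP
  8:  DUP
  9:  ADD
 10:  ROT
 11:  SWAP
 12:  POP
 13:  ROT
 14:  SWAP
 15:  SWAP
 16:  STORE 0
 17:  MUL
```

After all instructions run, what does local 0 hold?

PUSH 11 -> 11
PUSH 9  -> 11 9
DUP     -> 11 9 9
MUL     -> 11 81
SWAP    -> 81 11
OVER    -> 81 11 81
DUP     -> 81 11 81 81
DUP     -> 81 11 81 81 81
ADD     -> 81 11 81 162
ROT     -> 81 81 162 11
SWAP    -> 81 81 11 162
POP     -> 81 81 11
ROT     -> 81 11 81
SWAP    -> 81 81 11
SWAP    -> 81 11 81
STORE 0 -> 81 11
MUL     -> 891

81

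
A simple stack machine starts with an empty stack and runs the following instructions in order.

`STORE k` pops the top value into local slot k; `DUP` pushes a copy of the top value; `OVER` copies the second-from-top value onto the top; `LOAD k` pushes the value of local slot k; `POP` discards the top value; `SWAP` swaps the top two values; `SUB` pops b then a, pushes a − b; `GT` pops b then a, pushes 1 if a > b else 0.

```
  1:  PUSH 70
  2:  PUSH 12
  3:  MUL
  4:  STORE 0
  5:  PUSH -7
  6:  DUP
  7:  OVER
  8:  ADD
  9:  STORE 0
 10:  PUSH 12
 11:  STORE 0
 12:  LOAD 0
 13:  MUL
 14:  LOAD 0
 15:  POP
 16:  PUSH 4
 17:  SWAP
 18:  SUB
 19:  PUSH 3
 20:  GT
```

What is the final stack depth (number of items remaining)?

PUSH 70 -> 70
PUSH 12 -> 70 12
MUL     -> 840
STORE 0 -> (empty)
PUSH -7 -> -7
DUP     -> -7 -7
OVER    -> -7 -7 -7
ADD     -> -7 -14
STORE 0 -> -7
PUSH 12 -> -7 12
STORE 0 -> -7
LOAD 0  -> -7 12
MUL     -> -84
LOAD 0  -> -84 12
POP     -> -84
PUSH 4  -> -84 4
SWAP    -> 4 -84
SUB     -> 88
PUSH 3  -> 88 3
GT      -> 1

1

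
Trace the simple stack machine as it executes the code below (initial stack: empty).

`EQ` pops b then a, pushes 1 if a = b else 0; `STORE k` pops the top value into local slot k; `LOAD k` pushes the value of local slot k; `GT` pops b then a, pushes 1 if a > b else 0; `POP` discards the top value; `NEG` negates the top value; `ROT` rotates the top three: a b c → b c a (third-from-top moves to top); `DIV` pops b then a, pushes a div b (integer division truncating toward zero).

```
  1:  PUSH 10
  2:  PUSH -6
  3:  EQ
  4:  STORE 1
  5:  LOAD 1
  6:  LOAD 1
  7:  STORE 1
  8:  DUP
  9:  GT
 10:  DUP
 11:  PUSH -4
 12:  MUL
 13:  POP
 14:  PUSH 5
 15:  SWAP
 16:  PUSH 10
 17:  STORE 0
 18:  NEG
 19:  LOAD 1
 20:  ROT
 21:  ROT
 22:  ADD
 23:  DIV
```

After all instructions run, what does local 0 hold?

10

PUSH 10 -> [10]
PUSH -6 -> [10, -6]
EQ      -> [0]
STORE 1 -> []
LOAD 1  -> [0]
LOAD 1  -> [0, 0]
STORE 1 -> [0]
DUP     -> [0, 0]
GT      -> [0]
DUP     -> [0, 0]
PUSH -4 -> [0, 0, -4]
MUL     -> [0, 0]
POP     -> [0]
PUSH 5  -> [0, 5]
SWAP    -> [5, 0]
PUSH 10 -> [5, 0, 10]
STORE 0 -> [5, 0]
NEG     -> [5, 0]
LOAD 1  -> [5, 0, 0]
ROT     -> [0, 0, 5]
ROT     -> [0, 5, 0]
ADD     -> [0, 5]
DIV     -> [0]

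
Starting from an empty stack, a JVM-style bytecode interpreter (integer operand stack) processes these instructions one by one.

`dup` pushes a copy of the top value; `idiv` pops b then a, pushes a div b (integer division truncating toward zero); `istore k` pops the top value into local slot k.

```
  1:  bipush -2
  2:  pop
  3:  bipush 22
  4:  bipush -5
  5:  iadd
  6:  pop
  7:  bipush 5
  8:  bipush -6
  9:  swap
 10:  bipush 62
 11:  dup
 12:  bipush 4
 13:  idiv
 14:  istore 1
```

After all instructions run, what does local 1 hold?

bipush -2 : -2
pop       : (empty)
bipush 22 : 22
bipush -5 : 22 -5
iadd      : 17
pop       : (empty)
bipush 5  : 5
bipush -6 : 5 -6
swap      : -6 5
bipush 62 : -6 5 62
dup       : -6 5 62 62
bipush 4  : -6 5 62 62 4
idiv      : -6 5 62 15
istore 1  : -6 5 62

15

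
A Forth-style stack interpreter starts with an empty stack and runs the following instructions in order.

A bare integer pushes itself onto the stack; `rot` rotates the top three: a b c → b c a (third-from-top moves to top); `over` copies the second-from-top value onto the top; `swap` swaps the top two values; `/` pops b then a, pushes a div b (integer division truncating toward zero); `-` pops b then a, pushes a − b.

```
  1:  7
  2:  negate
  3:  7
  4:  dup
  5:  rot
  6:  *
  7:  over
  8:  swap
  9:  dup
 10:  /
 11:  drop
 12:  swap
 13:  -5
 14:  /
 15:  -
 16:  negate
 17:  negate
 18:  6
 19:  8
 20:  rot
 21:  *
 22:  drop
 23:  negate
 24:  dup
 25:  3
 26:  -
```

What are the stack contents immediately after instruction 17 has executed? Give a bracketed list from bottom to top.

[8]

7      → [7]
negate → [-7]
7      → [-7, 7]
dup    → [-7, 7, 7]
rot    → [7, 7, -7]
*      → [7, -49]
over   → [7, -49, 7]
swap   → [7, 7, -49]
dup    → [7, 7, -49, -49]
/      → [7, 7, 1]
drop   → [7, 7]
swap   → [7, 7]
-5     → [7, 7, -5]
/      → [7, -1]
-      → [8]
negate → [-8]
negate → [8]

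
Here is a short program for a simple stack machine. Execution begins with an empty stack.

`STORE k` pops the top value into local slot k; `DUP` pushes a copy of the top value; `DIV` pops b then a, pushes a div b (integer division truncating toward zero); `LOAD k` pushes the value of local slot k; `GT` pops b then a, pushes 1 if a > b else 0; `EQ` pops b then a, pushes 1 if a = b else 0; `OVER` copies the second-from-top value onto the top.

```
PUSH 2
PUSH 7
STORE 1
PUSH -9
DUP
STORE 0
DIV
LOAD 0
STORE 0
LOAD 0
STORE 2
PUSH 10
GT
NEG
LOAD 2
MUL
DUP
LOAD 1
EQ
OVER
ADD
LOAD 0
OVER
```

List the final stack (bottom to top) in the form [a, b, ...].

[0, 0, -9, 0]

PUSH 2  → [2]
PUSH 7  → [2, 7]
STORE 1 → [2]
PUSH -9 → [2, -9]
DUP     → [2, -9, -9]
STORE 0 → [2, -9]
DIV     → [0]
LOAD 0  → [0, -9]
STORE 0 → [0]
LOAD 0  → [0, -9]
STORE 2 → [0]
PUSH 10 → [0, 10]
GT      → [0]
NEG     → [0]
LOAD 2  → [0, -9]
MUL     → [0]
DUP     → [0, 0]
LOAD 1  → [0, 0, 7]
EQ      → [0, 0]
OVER    → [0, 0, 0]
ADD     → [0, 0]
LOAD 0  → [0, 0, -9]
OVER    → [0, 0, -9, 0]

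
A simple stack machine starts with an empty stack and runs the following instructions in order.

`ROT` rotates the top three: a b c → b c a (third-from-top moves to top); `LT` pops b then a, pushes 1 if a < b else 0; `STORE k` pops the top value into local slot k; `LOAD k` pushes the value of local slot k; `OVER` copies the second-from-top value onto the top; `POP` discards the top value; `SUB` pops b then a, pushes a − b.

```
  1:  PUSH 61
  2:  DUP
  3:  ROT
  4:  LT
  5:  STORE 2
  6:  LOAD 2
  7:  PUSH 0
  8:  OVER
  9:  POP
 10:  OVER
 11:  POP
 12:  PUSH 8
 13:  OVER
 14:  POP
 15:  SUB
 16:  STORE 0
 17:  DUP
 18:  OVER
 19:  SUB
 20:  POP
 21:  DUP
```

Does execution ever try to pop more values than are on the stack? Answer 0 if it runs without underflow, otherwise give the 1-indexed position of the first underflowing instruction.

3

PUSH 61  61
DUP      61 61
ROT  — needs 3 operands, stack has 2 → underflow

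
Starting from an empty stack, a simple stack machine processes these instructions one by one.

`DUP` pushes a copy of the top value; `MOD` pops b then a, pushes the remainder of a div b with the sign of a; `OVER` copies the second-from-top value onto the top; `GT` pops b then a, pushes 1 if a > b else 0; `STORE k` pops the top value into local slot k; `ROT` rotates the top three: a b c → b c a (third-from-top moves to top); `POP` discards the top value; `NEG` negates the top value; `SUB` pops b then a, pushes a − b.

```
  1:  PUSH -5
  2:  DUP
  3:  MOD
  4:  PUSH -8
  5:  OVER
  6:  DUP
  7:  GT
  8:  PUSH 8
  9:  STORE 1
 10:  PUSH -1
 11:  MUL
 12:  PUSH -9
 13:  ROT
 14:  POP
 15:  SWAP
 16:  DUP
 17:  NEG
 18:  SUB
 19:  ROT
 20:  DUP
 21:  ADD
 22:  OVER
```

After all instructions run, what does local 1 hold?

PUSH -5 → [-5]
DUP     → [-5, -5]
MOD     → [0]
PUSH -8 → [0, -8]
OVER    → [0, -8, 0]
DUP     → [0, -8, 0, 0]
GT      → [0, -8, 0]
PUSH 8  → [0, -8, 0, 8]
STORE 1 → [0, -8, 0]
PUSH -1 → [0, -8, 0, -1]
MUL     → [0, -8, 0]
PUSH -9 → [0, -8, 0, -9]
ROT     → [0, 0, -9, -8]
POP     → [0, 0, -9]
SWAP    → [0, -9, 0]
DUP     → [0, -9, 0, 0]
NEG     → [0, -9, 0, 0]
SUB     → [0, -9, 0]
ROT     → [-9, 0, 0]
DUP     → [-9, 0, 0, 0]
ADD     → [-9, 0, 0]
OVER    → [-9, 0, 0, 0]

8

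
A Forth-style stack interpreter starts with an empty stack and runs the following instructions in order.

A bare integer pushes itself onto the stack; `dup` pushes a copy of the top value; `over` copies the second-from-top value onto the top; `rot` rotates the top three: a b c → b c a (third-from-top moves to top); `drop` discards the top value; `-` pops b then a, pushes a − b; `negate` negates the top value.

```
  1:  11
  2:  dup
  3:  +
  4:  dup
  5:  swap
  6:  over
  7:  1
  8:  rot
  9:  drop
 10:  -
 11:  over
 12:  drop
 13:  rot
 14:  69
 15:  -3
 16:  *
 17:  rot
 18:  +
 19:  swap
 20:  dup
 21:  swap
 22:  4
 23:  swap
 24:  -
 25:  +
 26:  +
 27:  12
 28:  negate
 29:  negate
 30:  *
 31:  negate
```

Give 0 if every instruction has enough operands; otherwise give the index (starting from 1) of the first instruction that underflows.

11    [11]
dup   [11, 11]
+     [22]
dup   [22, 22]
swap  [22, 22]
over  [22, 22, 22]
1     [22, 22, 22, 1]
rot   [22, 22, 1, 22]
drop  [22, 22, 1]
-     [22, 21]
over  [22, 21, 22]
drop  [22, 21]
rot  — needs 3 operands, stack has 2 → underflow

13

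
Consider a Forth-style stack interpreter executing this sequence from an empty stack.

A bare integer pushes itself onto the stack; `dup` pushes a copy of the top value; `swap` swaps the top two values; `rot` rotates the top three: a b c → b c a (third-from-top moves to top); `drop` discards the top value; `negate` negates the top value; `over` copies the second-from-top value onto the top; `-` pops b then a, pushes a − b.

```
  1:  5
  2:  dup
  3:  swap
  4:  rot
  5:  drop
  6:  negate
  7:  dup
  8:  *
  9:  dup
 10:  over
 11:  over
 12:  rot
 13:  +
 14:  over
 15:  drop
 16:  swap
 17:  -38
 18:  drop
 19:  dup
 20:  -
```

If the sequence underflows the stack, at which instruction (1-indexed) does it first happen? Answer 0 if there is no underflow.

5    : [5]
dup  : [5, 5]
swap : [5, 5]
rot  — needs 3 operands, stack has 2 → underflow

4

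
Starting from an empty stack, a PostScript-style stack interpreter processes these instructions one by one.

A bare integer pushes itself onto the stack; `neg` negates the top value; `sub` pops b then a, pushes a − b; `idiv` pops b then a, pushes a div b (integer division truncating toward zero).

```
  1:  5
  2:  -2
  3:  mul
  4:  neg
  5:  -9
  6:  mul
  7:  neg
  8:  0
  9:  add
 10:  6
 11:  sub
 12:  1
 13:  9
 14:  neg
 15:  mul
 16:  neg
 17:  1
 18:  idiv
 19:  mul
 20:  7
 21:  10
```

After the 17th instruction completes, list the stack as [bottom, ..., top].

5   -> 5
-2  -> 5 -2
mul -> -10
neg -> 10
-9  -> 10 -9
mul -> -90
neg -> 90
0   -> 90 0
add -> 90
6   -> 90 6
sub -> 84
1   -> 84 1
9   -> 84 1 9
neg -> 84 1 -9
mul -> 84 -9
neg -> 84 9
1   -> 84 9 1

[84, 9, 1]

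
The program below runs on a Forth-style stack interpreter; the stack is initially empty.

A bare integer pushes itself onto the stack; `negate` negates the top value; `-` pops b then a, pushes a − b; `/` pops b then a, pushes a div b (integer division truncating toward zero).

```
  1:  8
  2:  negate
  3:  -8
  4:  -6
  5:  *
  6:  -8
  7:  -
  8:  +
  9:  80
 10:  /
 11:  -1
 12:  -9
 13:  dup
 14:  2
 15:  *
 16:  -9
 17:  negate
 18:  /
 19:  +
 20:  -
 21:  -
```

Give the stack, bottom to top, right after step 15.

[0, -1, -9, -18]

8      : 8
negate : -8
-8     : -8 -8
-6     : -8 -8 -6
*      : -8 48
-8     : -8 48 -8
-      : -8 56
+      : 48
80     : 48 80
/      : 0
-1     : 0 -1
-9     : 0 -1 -9
dup    : 0 -1 -9 -9
2      : 0 -1 -9 -9 2
*      : 0 -1 -9 -18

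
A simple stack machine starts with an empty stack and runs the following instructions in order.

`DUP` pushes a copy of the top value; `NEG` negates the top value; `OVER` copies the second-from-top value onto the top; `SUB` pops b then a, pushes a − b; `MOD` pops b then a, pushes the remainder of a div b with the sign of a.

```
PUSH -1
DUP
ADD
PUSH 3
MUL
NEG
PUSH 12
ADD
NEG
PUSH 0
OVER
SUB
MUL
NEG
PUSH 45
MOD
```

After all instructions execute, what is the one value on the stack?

PUSH -1 -> [-1]
DUP     -> [-1, -1]
ADD     -> [-2]
PUSH 3  -> [-2, 3]
MUL     -> [-6]
NEG     -> [6]
PUSH 12 -> [6, 12]
ADD     -> [18]
NEG     -> [-18]
PUSH 0  -> [-18, 0]
OVER    -> [-18, 0, -18]
SUB     -> [-18, 18]
MUL     -> [-324]
NEG     -> [324]
PUSH 45 -> [324, 45]
MOD     -> [9]

9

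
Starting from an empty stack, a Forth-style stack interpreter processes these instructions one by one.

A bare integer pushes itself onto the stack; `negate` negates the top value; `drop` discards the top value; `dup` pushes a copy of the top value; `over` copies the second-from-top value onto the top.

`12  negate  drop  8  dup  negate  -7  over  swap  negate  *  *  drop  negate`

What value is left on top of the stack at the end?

-8

12     → [12]
negate → [-12]
drop   → []
8      → [8]
dup    → [8, 8]
negate → [8, -8]
-7     → [8, -8, -7]
over   → [8, -8, -7, -8]
swap   → [8, -8, -8, -7]
negate → [8, -8, -8, 7]
*      → [8, -8, -56]
*      → [8, 448]
drop   → [8]
negate → [-8]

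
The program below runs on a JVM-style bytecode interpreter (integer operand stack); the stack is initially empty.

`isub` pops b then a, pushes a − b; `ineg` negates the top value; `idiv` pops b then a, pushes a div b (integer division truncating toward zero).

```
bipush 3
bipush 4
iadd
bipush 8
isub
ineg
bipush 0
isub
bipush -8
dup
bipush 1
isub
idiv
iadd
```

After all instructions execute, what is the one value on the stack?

bipush 3   3
bipush 4   3 4
iadd       7
bipush 8   7 8
isub       -1
ineg       1
bipush 0   1 0
isub       1
bipush -8  1 -8
dup        1 -8 -8
bipush 1   1 -8 -8 1
isub       1 -8 -9
idiv       1 0
iadd       1

1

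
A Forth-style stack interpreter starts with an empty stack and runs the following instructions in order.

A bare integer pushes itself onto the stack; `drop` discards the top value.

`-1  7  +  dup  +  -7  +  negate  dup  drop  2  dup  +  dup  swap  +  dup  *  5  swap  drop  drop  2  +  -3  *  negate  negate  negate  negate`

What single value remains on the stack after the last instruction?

9

-1     → [-1]
7      → [-1, 7]
+      → [6]
dup    → [6, 6]
+      → [12]
-7     → [12, -7]
+      → [5]
negate → [-5]
dup    → [-5, -5]
drop   → [-5]
2      → [-5, 2]
dup    → [-5, 2, 2]
+      → [-5, 4]
dup    → [-5, 4, 4]
swap   → [-5, 4, 4]
+      → [-5, 8]
dup    → [-5, 8, 8]
*      → [-5, 64]
5      → [-5, 64, 5]
swap   → [-5, 5, 64]
drop   → [-5, 5]
drop   → [-5]
2      → [-5, 2]
+      → [-3]
-3     → [-3, -3]
*      → [9]
negate → [-9]
negate → [9]
negate → [-9]
negate → [9]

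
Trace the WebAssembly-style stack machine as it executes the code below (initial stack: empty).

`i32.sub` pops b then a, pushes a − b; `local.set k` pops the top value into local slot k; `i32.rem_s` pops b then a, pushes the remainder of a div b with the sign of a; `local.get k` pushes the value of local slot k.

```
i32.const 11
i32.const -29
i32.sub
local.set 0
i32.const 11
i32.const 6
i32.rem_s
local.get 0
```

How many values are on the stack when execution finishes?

2

i32.const 11  -> [11]
i32.const -29 -> [11, -29]
i32.sub       -> [40]
local.set 0   -> []
i32.const 11  -> [11]
i32.const 6   -> [11, 6]
i32.rem_s     -> [5]
local.get 0   -> [5, 40]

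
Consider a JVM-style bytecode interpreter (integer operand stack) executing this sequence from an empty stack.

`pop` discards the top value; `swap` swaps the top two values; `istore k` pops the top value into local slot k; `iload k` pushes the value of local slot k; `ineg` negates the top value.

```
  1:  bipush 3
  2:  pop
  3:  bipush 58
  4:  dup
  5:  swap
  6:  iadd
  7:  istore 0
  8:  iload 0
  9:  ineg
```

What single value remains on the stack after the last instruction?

-116

bipush 3  : [3]
pop       : []
bipush 58 : [58]
dup       : [58, 58]
swap      : [58, 58]
iadd      : [116]
istore 0  : []
iload 0   : [116]
ineg      : [-116]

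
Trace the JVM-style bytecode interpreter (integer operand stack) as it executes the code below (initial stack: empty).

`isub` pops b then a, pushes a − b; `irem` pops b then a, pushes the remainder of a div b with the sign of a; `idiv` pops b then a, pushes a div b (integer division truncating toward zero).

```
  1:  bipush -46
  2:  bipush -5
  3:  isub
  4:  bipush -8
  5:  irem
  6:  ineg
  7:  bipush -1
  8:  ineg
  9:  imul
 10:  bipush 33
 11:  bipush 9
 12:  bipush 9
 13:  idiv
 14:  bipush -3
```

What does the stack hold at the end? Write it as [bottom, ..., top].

bipush -46 -> -46
bipush -5  -> -46 -5
isub       -> -41
bipush -8  -> -41 -8
irem       -> -1
ineg       -> 1
bipush -1  -> 1 -1
ineg       -> 1 1
imul       -> 1
bipush 33  -> 1 33
bipush 9   -> 1 33 9
bipush 9   -> 1 33 9 9
idiv       -> 1 33 1
bipush -3  -> 1 33 1 -3

[1, 33, 1, -3]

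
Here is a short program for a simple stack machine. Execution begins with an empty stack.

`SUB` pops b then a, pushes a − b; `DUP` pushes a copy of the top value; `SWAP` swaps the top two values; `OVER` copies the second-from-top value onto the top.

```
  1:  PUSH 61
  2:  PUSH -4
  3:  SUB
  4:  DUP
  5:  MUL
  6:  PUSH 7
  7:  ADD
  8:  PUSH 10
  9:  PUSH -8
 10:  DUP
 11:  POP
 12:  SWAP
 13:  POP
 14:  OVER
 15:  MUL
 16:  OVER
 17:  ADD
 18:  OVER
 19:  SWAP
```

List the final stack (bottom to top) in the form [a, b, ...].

[4232, 4232, -29624]

PUSH 61 → [61]
PUSH -4 → [61, -4]
SUB     → [65]
DUP     → [65, 65]
MUL     → [4225]
PUSH 7  → [4225, 7]
ADD     → [4232]
PUSH 10 → [4232, 10]
PUSH -8 → [4232, 10, -8]
DUP     → [4232, 10, -8, -8]
POP     → [4232, 10, -8]
SWAP    → [4232, -8, 10]
POP     → [4232, -8]
OVER    → [4232, -8, 4232]
MUL     → [4232, -33856]
OVER    → [4232, -33856, 4232]
ADD     → [4232, -29624]
OVER    → [4232, -29624, 4232]
SWAP    → [4232, 4232, -29624]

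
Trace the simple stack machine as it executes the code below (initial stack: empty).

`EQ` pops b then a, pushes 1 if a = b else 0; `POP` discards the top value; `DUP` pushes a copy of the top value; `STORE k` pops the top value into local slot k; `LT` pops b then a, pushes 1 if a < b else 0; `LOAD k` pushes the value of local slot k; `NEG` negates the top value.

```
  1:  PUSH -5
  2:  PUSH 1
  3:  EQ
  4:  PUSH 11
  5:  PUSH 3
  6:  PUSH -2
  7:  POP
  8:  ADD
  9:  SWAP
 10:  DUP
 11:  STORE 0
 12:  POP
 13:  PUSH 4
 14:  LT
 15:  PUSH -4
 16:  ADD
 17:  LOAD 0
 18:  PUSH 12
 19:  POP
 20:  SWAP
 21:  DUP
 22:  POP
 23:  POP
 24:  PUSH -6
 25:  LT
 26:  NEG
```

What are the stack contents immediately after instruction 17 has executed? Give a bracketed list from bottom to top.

PUSH -5  -5
PUSH 1   -5 1
EQ       0
PUSH 11  0 11
PUSH 3   0 11 3
PUSH -2  0 11 3 -2
POP      0 11 3
ADD      0 14
SWAP     14 0
DUP      14 0 0
STORE 0  14 0
POP      14
PUSH 4   14 4
LT       0
PUSH -4  0 -4
ADD      -4
LOAD 0   -4 0

[-4, 0]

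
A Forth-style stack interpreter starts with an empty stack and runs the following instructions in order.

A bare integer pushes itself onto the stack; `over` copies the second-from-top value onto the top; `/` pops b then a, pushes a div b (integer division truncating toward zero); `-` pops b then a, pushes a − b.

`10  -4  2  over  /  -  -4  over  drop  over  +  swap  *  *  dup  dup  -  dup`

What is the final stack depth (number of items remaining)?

10    [10]
-4    [10, -4]
2     [10, -4, 2]
over  [10, -4, 2, -4]
/     [10, -4, 0]
-     [10, -4]
-4    [10, -4, -4]
over  [10, -4, -4, -4]
drop  [10, -4, -4]
over  [10, -4, -4, -4]
+     [10, -4, -8]
swap  [10, -8, -4]
*     [10, 32]
*     [320]
dup   [320, 320]
dup   [320, 320, 320]
-     [320, 0]
dup   [320, 0, 0]

3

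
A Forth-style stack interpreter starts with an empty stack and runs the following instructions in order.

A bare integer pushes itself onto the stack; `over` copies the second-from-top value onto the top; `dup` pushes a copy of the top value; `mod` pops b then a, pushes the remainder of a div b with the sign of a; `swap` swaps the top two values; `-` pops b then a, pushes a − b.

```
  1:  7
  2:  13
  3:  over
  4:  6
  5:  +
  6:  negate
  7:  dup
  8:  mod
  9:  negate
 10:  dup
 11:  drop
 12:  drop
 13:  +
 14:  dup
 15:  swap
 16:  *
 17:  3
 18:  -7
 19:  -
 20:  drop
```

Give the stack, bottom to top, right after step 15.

[20, 20]

7      -> [7]
13     -> [7, 13]
over   -> [7, 13, 7]
6      -> [7, 13, 7, 6]
+      -> [7, 13, 13]
negate -> [7, 13, -13]
dup    -> [7, 13, -13, -13]
mod    -> [7, 13, 0]
negate -> [7, 13, 0]
dup    -> [7, 13, 0, 0]
drop   -> [7, 13, 0]
drop   -> [7, 13]
+      -> [20]
dup    -> [20, 20]
swap   -> [20, 20]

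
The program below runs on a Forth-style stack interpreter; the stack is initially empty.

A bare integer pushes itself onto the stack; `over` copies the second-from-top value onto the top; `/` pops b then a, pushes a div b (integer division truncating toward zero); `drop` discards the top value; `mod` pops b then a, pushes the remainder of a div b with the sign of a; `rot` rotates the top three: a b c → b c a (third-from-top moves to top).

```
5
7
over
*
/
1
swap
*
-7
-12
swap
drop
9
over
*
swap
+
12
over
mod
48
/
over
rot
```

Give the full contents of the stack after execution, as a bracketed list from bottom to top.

5    : [5]
7    : [5, 7]
over : [5, 7, 5]
*    : [5, 35]
/    : [0]
1    : [0, 1]
swap : [1, 0]
*    : [0]
-7   : [0, -7]
-12  : [0, -7, -12]
swap : [0, -12, -7]
drop : [0, -12]
9    : [0, -12, 9]
over : [0, -12, 9, -12]
*    : [0, -12, -108]
swap : [0, -108, -12]
+    : [0, -120]
12   : [0, -120, 12]
over : [0, -120, 12, -120]
mod  : [0, -120, 12]
48   : [0, -120, 12, 48]
/    : [0, -120, 0]
over : [0, -120, 0, -120]
rot  : [0, 0, -120, -120]

[0, 0, -120, -120]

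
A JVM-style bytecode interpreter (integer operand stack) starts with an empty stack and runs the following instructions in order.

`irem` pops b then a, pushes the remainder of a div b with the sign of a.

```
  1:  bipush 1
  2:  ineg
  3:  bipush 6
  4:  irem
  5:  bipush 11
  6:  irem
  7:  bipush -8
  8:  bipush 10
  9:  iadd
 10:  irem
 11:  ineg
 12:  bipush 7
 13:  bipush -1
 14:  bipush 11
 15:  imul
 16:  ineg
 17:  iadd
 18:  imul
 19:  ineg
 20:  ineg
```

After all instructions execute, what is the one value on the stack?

18

bipush 1   [1]
ineg       [-1]
bipush 6   [-1, 6]
irem       [-1]
bipush 11  [-1, 11]
irem       [-1]
bipush -8  [-1, -8]
bipush 10  [-1, -8, 10]
iadd       [-1, 2]
irem       [-1]
ineg       [1]
bipush 7   [1, 7]
bipush -1  [1, 7, -1]
bipush 11  [1, 7, -1, 11]
imul       [1, 7, -11]
ineg       [1, 7, 11]
iadd       [1, 18]
imul       [18]
ineg       [-18]
ineg       [18]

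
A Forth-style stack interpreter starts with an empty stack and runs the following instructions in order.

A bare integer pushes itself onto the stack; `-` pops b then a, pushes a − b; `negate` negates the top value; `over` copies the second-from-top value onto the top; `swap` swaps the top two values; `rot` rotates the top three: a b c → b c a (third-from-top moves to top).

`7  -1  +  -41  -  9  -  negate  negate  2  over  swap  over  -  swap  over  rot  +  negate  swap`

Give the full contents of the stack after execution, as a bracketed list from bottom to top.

[38, 72, 38]

7      -> 7
-1     -> 7 -1
+      -> 6
-41    -> 6 -41
-      -> 47
9      -> 47 9
-      -> 38
negate -> -38
negate -> 38
2      -> 38 2
over   -> 38 2 38
swap   -> 38 38 2
over   -> 38 38 2 38
-      -> 38 38 -36
swap   -> 38 -36 38
over   -> 38 -36 38 -36
rot    -> 38 38 -36 -36
+      -> 38 38 -72
negate -> 38 38 72
swap   -> 38 72 38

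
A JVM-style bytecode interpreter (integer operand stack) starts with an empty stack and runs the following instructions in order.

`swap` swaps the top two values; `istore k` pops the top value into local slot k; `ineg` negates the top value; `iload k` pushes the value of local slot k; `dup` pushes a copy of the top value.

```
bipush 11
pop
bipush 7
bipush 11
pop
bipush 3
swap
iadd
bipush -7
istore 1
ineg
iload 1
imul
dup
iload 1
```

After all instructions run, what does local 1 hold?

bipush 11 -> [11]
pop       -> []
bipush 7  -> [7]
bipush 11 -> [7, 11]
pop       -> [7]
bipush 3  -> [7, 3]
swap      -> [3, 7]
iadd      -> [10]
bipush -7 -> [10, -7]
istore 1  -> [10]
ineg      -> [-10]
iload 1   -> [-10, -7]
imul      -> [70]
dup       -> [70, 70]
iload 1   -> [70, 70, -7]

-7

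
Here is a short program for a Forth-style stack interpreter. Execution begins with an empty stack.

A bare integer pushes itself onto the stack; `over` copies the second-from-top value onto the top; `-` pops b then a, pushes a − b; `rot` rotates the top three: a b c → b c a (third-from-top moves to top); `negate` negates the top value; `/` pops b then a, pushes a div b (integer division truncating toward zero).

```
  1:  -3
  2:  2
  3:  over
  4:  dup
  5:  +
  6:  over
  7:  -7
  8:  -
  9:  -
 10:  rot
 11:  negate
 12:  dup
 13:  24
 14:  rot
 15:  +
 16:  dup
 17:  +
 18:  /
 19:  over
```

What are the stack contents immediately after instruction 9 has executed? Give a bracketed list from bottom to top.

[-3, 2, -15]

-3   -> [-3]
2    -> [-3, 2]
over -> [-3, 2, -3]
dup  -> [-3, 2, -3, -3]
+    -> [-3, 2, -6]
over -> [-3, 2, -6, 2]
-7   -> [-3, 2, -6, 2, -7]
-    -> [-3, 2, -6, 9]
-    -> [-3, 2, -15]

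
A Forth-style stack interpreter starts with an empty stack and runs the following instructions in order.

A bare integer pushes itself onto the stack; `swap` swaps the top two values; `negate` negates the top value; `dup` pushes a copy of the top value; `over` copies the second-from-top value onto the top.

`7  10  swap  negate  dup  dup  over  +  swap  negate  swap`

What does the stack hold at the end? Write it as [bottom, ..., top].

[10, -7, 7, -14]

7      → 7
10     → 7 10
swap   → 10 7
negate → 10 -7
dup    → 10 -7 -7
dup    → 10 -7 -7 -7
over   → 10 -7 -7 -7 -7
+      → 10 -7 -7 -14
swap   → 10 -7 -14 -7
negate → 10 -7 -14 7
swap   → 10 -7 7 -14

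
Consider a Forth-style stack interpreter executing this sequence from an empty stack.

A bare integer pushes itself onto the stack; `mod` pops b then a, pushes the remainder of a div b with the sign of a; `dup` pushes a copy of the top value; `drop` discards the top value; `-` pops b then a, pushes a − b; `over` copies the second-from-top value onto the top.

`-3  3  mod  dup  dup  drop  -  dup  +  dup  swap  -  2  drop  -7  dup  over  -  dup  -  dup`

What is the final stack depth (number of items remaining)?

4

-3    [-3]
3     [-3, 3]
mod   [0]
dup   [0, 0]
dup   [0, 0, 0]
drop  [0, 0]
-     [0]
dup   [0, 0]
+     [0]
dup   [0, 0]
swap  [0, 0]
-     [0]
2     [0, 2]
drop  [0]
-7    [0, -7]
dup   [0, -7, -7]
over  [0, -7, -7, -7]
-     [0, -7, 0]
dup   [0, -7, 0, 0]
-     [0, -7, 0]
dup   [0, -7, 0, 0]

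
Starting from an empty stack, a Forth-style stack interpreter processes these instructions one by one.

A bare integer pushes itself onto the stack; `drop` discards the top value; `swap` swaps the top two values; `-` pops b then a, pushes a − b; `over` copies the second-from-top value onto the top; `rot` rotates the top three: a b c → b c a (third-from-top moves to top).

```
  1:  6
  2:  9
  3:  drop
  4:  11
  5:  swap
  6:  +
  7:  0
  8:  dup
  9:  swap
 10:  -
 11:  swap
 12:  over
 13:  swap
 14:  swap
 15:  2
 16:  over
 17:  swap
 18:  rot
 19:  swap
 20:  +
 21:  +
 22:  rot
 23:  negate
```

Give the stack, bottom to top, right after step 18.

6    → 6
9    → 6 9
drop → 6
11   → 6 11
swap → 11 6
+    → 17
0    → 17 0
dup  → 17 0 0
swap → 17 0 0
-    → 17 0
swap → 0 17
over → 0 17 0
swap → 0 0 17
swap → 0 17 0
2    → 0 17 0 2
over → 0 17 0 2 0
swap → 0 17 0 0 2
rot  → 0 17 0 2 0

[0, 17, 0, 2, 0]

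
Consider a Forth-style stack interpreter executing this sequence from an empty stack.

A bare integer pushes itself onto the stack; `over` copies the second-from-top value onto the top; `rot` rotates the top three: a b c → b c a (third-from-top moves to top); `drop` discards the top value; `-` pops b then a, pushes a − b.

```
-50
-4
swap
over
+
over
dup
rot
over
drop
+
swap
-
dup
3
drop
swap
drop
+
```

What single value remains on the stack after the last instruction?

-58

-50  -> [-50]
-4   -> [-50, -4]
swap -> [-4, -50]
over -> [-4, -50, -4]
+    -> [-4, -54]
over -> [-4, -54, -4]
dup  -> [-4, -54, -4, -4]
rot  -> [-4, -4, -4, -54]
over -> [-4, -4, -4, -54, -4]
drop -> [-4, -4, -4, -54]
+    -> [-4, -4, -58]
swap -> [-4, -58, -4]
-    -> [-4, -54]
dup  -> [-4, -54, -54]
3    -> [-4, -54, -54, 3]
drop -> [-4, -54, -54]
swap -> [-4, -54, -54]
drop -> [-4, -54]
+    -> [-58]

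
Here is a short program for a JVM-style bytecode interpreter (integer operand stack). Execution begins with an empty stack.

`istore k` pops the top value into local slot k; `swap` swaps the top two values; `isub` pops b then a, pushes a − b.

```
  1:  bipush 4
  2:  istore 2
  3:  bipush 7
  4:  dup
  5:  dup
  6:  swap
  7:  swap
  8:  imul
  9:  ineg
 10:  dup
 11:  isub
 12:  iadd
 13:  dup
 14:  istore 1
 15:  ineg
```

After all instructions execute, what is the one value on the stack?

-7

bipush 4 -> [4]
istore 2 -> []
bipush 7 -> [7]
dup      -> [7, 7]
dup      -> [7, 7, 7]
swap     -> [7, 7, 7]
swap     -> [7, 7, 7]
imul     -> [7, 49]
ineg     -> [7, -49]
dup      -> [7, -49, -49]
isub     -> [7, 0]
iadd     -> [7]
dup      -> [7, 7]
istore 1 -> [7]
ineg     -> [-7]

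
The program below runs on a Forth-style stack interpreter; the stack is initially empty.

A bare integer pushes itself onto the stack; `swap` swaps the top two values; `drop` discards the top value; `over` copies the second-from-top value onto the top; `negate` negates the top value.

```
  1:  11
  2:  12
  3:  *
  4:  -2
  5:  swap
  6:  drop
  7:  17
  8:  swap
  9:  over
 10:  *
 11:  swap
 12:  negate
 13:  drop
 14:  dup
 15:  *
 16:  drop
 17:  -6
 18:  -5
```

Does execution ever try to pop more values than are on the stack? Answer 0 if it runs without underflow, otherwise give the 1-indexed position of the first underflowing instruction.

11     -> 11
12     -> 11 12
*      -> 132
-2     -> 132 -2
swap   -> -2 132
drop   -> -2
17     -> -2 17
swap   -> 17 -2
over   -> 17 -2 17
*      -> 17 -34
swap   -> -34 17
negate -> -34 -17
drop   -> -34
dup    -> -34 -34
*      -> 1156
drop   -> (empty)
-6     -> -6
-5     -> -6 -5

0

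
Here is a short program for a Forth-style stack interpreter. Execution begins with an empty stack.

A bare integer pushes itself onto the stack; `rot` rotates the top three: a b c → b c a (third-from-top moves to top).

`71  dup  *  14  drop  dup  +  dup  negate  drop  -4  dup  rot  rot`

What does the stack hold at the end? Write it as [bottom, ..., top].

[-4, 10082, -4]

71      [71]
dup     [71, 71]
*       [5041]
14      [5041, 14]
drop    [5041]
dup     [5041, 5041]
+       [10082]
dup     [10082, 10082]
negate  [10082, -10082]
drop    [10082]
-4      [10082, -4]
dup     [10082, -4, -4]
rot     [-4, -4, 10082]
rot     [-4, 10082, -4]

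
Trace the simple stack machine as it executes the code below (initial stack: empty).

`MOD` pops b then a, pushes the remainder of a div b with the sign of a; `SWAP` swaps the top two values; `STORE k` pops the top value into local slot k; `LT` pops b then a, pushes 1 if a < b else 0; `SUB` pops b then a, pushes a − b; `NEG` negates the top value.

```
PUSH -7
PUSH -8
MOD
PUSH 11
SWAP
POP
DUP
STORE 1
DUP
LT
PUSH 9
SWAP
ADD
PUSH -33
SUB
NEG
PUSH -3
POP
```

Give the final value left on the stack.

PUSH -7  -> [-7]
PUSH -8  -> [-7, -8]
MOD      -> [-7]
PUSH 11  -> [-7, 11]
SWAP     -> [11, -7]
POP      -> [11]
DUP      -> [11, 11]
STORE 1  -> [11]
DUP      -> [11, 11]
LT       -> [0]
PUSH 9   -> [0, 9]
SWAP     -> [9, 0]
ADD      -> [9]
PUSH -33 -> [9, -33]
SUB      -> [42]
NEG      -> [-42]
PUSH -3  -> [-42, -3]
POP      -> [-42]

-42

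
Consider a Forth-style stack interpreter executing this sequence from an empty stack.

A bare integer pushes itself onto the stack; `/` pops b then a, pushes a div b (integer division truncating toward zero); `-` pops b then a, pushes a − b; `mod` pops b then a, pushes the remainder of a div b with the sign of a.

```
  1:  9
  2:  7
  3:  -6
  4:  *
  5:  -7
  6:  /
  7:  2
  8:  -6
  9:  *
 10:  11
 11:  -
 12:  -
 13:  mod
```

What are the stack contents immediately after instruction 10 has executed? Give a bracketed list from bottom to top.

9   [9]
7   [9, 7]
-6  [9, 7, -6]
*   [9, -42]
-7  [9, -42, -7]
/   [9, 6]
2   [9, 6, 2]
-6  [9, 6, 2, -6]
*   [9, 6, -12]
11  [9, 6, -12, 11]

[9, 6, -12, 11]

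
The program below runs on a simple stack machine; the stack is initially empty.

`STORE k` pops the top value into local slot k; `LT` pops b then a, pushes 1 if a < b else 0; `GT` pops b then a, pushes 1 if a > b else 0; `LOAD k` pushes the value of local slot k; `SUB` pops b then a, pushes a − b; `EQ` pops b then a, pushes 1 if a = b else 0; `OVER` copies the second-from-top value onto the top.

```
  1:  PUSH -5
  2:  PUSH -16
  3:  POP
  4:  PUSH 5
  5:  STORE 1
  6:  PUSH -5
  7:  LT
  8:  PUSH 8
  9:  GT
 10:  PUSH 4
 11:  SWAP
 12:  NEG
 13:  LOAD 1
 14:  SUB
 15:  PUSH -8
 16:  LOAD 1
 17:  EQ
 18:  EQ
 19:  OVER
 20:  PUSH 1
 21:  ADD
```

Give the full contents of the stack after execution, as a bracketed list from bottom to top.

PUSH -5   [-5]
PUSH -16  [-5, -16]
POP       [-5]
PUSH 5    [-5, 5]
STORE 1   [-5]
PUSH -5   [-5, -5]
LT        [0]
PUSH 8    [0, 8]
GT        [0]
PUSH 4    [0, 4]
SWAP      [4, 0]
NEG       [4, 0]
LOAD 1    [4, 0, 5]
SUB       [4, -5]
PUSH -8   [4, -5, -8]
LOAD 1    [4, -5, -8, 5]
EQ        [4, -5, 0]
EQ        [4, 0]
OVER      [4, 0, 4]
PUSH 1    [4, 0, 4, 1]
ADD       [4, 0, 5]

[4, 0, 5]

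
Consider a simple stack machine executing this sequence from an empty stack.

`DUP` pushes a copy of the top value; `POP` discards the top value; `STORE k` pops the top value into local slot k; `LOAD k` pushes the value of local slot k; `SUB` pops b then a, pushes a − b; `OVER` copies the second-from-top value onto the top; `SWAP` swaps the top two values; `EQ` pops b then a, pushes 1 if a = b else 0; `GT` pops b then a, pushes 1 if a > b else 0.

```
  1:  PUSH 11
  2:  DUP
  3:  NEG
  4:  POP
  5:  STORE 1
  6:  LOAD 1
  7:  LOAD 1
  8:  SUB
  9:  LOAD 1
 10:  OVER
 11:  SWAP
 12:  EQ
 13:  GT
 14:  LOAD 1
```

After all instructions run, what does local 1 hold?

PUSH 11  11
DUP      11 11
NEG      11 -11
POP      11
STORE 1  (empty)
LOAD 1   11
LOAD 1   11 11
SUB      0
LOAD 1   0 11
OVER     0 11 0
SWAP     0 0 11
EQ       0 0
GT       0
LOAD 1   0 11

11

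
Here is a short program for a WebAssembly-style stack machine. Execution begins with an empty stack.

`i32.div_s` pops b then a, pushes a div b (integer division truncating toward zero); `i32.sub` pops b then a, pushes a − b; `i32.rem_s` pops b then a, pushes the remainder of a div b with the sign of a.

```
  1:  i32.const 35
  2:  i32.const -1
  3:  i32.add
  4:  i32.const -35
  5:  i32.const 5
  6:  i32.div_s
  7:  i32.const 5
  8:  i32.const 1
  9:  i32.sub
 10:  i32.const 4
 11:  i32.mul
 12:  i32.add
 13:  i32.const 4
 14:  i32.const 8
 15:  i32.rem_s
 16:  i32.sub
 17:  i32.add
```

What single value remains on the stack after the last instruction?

i32.const 35   35
i32.const -1   35 -1
i32.add        34
i32.const -35  34 -35
i32.const 5    34 -35 5
i32.div_s      34 -7
i32.const 5    34 -7 5
i32.const 1    34 -7 5 1
i32.sub        34 -7 4
i32.const 4    34 -7 4 4
i32.mul        34 -7 16
i32.add        34 9
i32.const 4    34 9 4
i32.const 8    34 9 4 8
i32.rem_s      34 9 4
i32.sub        34 5
i32.add        39

39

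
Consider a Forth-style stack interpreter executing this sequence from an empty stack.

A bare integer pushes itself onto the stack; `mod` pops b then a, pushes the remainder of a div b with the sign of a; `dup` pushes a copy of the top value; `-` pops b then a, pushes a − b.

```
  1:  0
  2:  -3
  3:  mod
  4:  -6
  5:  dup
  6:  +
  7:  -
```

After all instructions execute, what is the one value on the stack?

12

0    0
-3   0 -3
mod  0
-6   0 -6
dup  0 -6 -6
+    0 -12
-    12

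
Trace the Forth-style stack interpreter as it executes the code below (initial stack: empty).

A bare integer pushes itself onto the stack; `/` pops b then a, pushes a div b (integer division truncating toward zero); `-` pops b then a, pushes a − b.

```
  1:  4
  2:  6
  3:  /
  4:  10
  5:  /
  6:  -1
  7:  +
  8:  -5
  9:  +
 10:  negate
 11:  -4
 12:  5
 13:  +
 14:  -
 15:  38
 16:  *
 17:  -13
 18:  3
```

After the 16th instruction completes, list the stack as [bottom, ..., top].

4       4
6       4 6
/       0
10      0 10
/       0
-1      0 -1
+       -1
-5      -1 -5
+       -6
negate  6
-4      6 -4
5       6 -4 5
+       6 1
-       5
38      5 38
*       190

[190]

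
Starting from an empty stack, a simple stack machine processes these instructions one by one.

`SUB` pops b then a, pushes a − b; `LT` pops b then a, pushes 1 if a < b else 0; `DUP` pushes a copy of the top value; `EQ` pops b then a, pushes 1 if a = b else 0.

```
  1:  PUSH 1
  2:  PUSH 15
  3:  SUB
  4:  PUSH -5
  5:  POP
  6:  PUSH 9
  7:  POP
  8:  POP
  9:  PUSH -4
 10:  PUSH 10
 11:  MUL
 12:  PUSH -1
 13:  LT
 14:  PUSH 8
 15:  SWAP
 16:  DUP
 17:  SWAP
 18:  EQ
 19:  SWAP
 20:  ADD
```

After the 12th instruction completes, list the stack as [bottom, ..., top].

PUSH 1   [1]
PUSH 15  [1, 15]
SUB      [-14]
PUSH -5  [-14, -5]
POP      [-14]
PUSH 9   [-14, 9]
POP      [-14]
POP      []
PUSH -4  [-4]
PUSH 10  [-4, 10]
MUL      [-40]
PUSH -1  [-40, -1]

[-40, -1]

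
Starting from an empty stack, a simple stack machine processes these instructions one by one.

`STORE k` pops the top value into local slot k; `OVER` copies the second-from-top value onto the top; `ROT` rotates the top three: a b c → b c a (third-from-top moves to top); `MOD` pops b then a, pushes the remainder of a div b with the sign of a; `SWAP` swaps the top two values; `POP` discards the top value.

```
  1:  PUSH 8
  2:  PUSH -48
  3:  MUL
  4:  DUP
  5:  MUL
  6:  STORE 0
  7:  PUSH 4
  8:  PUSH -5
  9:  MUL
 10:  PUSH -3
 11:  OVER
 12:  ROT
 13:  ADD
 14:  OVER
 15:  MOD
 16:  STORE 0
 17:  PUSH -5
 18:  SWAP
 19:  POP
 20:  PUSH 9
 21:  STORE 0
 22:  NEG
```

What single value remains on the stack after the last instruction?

5

PUSH 8   : [8]
PUSH -48 : [8, -48]
MUL      : [-384]
DUP      : [-384, -384]
MUL      : [147456]
STORE 0  : []
PUSH 4   : [4]
PUSH -5  : [4, -5]
MUL      : [-20]
PUSH -3  : [-20, -3]
OVER     : [-20, -3, -20]
ROT      : [-3, -20, -20]
ADD      : [-3, -40]
OVER     : [-3, -40, -3]
MOD      : [-3, -1]
STORE 0  : [-3]
PUSH -5  : [-3, -5]
SWAP     : [-5, -3]
POP      : [-5]
PUSH 9   : [-5, 9]
STORE 0  : [-5]
NEG      : [5]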